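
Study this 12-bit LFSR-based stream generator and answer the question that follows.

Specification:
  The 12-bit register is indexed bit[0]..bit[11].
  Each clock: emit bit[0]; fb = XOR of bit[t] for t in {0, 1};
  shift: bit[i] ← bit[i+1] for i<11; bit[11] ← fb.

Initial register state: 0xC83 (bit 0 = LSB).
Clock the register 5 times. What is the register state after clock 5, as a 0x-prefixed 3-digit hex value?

0x164

reg_0 = 0xC83
clock 1: out=1, reg = 0x641
clock 2: out=1, reg = 0xB20
clock 3: out=0, reg = 0x590
clock 4: out=0, reg = 0x2C8
clock 5: out=0, reg = 0x164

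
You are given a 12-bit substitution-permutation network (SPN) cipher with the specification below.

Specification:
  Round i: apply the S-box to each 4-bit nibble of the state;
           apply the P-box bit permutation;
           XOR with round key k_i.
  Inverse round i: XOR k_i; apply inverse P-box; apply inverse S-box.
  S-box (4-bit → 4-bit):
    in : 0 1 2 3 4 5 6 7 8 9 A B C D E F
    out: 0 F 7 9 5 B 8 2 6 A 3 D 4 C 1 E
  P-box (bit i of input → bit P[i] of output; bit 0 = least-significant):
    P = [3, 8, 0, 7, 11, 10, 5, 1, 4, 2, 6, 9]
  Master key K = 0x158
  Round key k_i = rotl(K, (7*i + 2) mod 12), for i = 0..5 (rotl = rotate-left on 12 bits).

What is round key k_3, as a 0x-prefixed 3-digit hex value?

0x0AC

K = 0x158
k_0 = rotl(K, (7*0+2) mod 12) = rotl(K, 2) = 0x560
k_1 = rotl(K, (7*1+2) mod 12) = rotl(K, 9) = 0x02B
k_2 = rotl(K, (7*2+2) mod 12) = rotl(K, 4) = 0x581
k_3 = rotl(K, (7*3+2) mod 12) = rotl(K, 11) = 0x0AC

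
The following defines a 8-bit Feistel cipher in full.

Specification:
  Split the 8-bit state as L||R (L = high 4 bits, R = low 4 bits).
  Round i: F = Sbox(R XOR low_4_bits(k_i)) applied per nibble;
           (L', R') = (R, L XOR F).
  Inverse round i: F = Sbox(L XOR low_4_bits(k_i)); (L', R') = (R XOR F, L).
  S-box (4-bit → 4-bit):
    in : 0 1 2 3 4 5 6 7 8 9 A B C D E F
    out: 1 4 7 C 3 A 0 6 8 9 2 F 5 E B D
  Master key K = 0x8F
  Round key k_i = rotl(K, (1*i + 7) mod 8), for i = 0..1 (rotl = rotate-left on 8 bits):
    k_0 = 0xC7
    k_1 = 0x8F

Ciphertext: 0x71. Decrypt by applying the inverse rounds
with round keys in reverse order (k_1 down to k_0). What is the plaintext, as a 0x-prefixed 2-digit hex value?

s_0 = ciphertext = 0x71
s_1 = InvRound(s_0, k_1) = 0x97
s_2 = InvRound(s_1, k_0) = 0xC9

0xC9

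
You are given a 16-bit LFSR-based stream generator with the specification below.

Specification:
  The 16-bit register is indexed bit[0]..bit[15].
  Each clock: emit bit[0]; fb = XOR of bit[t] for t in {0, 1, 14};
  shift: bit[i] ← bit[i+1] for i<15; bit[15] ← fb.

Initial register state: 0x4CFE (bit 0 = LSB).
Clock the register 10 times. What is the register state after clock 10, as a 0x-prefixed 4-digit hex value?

reg_0 = 0x4CFE
clock 1: out=0, reg = 0x267F
clock 2: out=1, reg = 0x133F
clock 3: out=1, reg = 0x099F
clock 4: out=1, reg = 0x04CF
clock 5: out=1, reg = 0x0267
clock 6: out=1, reg = 0x0133
clock 7: out=1, reg = 0x0099
clock 8: out=1, reg = 0x804C
clock 9: out=0, reg = 0x4026
clock 10: out=0, reg = 0x2013

0x2013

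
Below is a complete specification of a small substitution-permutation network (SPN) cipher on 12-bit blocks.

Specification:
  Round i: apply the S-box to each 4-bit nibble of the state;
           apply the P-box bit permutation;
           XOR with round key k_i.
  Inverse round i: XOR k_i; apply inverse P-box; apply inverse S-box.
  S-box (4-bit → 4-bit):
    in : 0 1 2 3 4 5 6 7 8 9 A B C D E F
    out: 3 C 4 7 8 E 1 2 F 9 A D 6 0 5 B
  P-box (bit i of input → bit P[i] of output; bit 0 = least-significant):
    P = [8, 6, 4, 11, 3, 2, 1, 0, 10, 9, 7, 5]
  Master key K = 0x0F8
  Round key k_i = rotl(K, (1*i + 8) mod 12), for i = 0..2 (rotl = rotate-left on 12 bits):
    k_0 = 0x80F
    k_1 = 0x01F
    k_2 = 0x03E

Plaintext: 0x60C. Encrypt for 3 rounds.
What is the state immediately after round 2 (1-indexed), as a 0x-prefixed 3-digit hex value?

0x3C8

s_0 = plaintext = 0x60C
s_1 = Round(s_0, k_0) = 0xC53
s_2 = Round(s_1, k_1) = 0x3C8
s_3 = Round(s_2, k_2) = 0xFE8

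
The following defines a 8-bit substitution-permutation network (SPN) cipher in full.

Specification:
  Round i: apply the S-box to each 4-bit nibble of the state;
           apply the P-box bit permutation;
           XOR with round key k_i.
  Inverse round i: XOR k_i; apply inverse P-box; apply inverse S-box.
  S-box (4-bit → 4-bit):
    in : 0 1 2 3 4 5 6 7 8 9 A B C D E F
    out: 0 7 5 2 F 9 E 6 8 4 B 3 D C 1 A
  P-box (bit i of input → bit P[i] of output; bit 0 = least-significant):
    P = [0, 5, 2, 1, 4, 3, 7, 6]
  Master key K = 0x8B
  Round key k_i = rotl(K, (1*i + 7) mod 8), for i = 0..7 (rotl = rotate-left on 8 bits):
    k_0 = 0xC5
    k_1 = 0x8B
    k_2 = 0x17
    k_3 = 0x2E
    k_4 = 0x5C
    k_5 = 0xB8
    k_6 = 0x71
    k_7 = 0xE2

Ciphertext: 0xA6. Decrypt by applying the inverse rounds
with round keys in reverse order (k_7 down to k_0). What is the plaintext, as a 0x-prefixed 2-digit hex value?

0x20

s_0 = ciphertext = 0xA6
s_1 = InvRound(s_0, k_7) = 0x89
s_2 = InvRound(s_1, k_6) = 0x43
s_3 = InvRound(s_2, k_5) = 0x4A
s_4 = InvRound(s_3, k_4) = 0xED
s_5 = InvRound(s_4, k_3) = 0xD5
s_6 = InvRound(s_5, k_2) = 0xD8
s_7 = InvRound(s_6, k_1) = 0x55
s_8 = InvRound(s_7, k_0) = 0x20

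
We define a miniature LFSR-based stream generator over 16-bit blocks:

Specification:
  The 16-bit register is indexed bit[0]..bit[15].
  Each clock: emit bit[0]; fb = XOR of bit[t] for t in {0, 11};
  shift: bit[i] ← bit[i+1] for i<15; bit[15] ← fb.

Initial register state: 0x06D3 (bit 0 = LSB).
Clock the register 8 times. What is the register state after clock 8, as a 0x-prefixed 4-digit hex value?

reg_0 = 0x06D3
clock 1: out=1, reg = 0x8369
clock 2: out=1, reg = 0xC1B4
clock 3: out=0, reg = 0x60DA
clock 4: out=0, reg = 0x306D
clock 5: out=1, reg = 0x9836
clock 6: out=0, reg = 0xCC1B
clock 7: out=1, reg = 0x660D
clock 8: out=1, reg = 0xB306

0xB306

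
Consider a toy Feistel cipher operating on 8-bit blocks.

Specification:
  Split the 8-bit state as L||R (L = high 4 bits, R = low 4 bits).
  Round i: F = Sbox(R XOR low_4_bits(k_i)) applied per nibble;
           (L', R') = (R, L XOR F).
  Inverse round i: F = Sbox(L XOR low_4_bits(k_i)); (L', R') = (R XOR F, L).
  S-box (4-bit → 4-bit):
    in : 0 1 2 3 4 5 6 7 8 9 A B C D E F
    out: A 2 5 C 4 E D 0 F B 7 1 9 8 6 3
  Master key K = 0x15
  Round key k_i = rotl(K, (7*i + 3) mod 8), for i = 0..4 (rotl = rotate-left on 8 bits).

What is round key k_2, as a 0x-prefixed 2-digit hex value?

K = 0x15
k_0 = rotl(K, (7*0+3) mod 8) = rotl(K, 3) = 0xA8
k_1 = rotl(K, (7*1+3) mod 8) = rotl(K, 2) = 0x54
k_2 = rotl(K, (7*2+3) mod 8) = rotl(K, 1) = 0x2A

0x2A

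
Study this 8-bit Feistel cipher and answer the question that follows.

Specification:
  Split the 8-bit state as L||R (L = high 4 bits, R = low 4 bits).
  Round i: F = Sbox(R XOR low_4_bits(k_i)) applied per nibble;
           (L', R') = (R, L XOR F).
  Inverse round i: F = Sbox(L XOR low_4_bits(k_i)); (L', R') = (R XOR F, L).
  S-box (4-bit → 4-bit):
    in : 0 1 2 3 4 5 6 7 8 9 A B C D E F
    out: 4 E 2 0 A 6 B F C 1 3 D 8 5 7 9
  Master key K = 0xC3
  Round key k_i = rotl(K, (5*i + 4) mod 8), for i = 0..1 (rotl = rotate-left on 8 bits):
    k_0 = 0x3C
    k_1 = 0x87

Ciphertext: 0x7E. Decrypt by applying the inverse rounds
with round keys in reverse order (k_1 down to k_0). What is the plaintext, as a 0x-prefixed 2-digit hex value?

0xCA

s_0 = ciphertext = 0x7E
s_1 = InvRound(s_0, k_1) = 0xA7
s_2 = InvRound(s_1, k_0) = 0xCA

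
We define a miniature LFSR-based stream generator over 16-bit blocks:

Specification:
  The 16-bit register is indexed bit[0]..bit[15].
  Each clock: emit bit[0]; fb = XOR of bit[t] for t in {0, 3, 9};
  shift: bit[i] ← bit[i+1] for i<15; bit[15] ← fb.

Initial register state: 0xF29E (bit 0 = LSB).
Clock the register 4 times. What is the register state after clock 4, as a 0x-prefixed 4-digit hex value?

0x4F29

reg_0 = 0xF29E
clock 1: out=0, reg = 0x794F
clock 2: out=1, reg = 0x3CA7
clock 3: out=1, reg = 0x9E53
clock 4: out=1, reg = 0x4F29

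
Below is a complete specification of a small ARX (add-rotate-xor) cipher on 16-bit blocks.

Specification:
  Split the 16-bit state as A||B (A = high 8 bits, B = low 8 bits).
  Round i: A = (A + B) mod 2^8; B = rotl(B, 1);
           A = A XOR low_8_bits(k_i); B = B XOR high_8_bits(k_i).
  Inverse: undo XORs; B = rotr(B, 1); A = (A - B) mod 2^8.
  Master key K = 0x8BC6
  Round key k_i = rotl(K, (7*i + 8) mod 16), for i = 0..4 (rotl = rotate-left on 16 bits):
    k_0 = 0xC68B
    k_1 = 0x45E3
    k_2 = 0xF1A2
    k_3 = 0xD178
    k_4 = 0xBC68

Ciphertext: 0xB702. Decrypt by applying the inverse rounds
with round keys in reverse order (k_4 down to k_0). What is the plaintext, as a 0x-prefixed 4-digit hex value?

0xE3E4

s_0 = ciphertext = 0xB702
s_1 = InvRound(s_0, k_4) = 0x805F
s_2 = InvRound(s_1, k_3) = 0xB147
s_3 = InvRound(s_2, k_2) = 0xB85B
s_4 = InvRound(s_3, k_1) = 0x4C0F
s_5 = InvRound(s_4, k_0) = 0xE3E4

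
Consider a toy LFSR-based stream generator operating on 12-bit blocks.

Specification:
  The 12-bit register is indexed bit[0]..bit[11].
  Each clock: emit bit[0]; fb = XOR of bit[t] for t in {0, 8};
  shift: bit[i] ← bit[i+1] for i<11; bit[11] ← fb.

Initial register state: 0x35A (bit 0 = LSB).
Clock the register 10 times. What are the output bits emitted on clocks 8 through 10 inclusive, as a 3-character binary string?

011

reg_0 = 0x35A
clock 1: out=0, reg = 0x9AD
clock 2: out=1, reg = 0x4D6
clock 3: out=0, reg = 0x26B
clock 4: out=1, reg = 0x935
clock 5: out=1, reg = 0x49A
clock 6: out=0, reg = 0x24D
clock 7: out=1, reg = 0x926
clock 8: out=0, reg = 0xC93
clock 9: out=1, reg = 0xE49
clock 10: out=1, reg = 0xF24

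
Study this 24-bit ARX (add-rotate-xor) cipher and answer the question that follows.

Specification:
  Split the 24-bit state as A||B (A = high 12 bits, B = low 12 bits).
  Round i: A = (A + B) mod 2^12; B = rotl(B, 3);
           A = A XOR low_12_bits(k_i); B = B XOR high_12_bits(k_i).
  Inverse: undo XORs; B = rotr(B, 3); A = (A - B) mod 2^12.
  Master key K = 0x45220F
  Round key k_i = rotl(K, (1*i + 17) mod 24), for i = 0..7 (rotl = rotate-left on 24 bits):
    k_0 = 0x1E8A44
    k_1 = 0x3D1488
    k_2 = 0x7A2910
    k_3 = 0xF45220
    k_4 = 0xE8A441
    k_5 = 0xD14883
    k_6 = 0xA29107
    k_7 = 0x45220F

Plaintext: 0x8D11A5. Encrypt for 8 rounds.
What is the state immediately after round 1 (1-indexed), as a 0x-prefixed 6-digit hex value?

s_0 = plaintext = 0x8D11A5
s_1 = Round(s_0, k_0) = 0x032CC0
s_2 = Round(s_1, k_1) = 0x87A5D7
s_3 = Round(s_2, k_2) = 0x741918
s_4 = Round(s_3, k_3) = 0x279781
s_5 = Round(s_4, k_4) = 0xDBB281
s_6 = Round(s_5, k_5) = 0x8BF91D
s_7 = Round(s_6, k_6) = 0x0DB2C5
s_8 = Round(s_7, k_7) = 0x1AF27B

0x032CC0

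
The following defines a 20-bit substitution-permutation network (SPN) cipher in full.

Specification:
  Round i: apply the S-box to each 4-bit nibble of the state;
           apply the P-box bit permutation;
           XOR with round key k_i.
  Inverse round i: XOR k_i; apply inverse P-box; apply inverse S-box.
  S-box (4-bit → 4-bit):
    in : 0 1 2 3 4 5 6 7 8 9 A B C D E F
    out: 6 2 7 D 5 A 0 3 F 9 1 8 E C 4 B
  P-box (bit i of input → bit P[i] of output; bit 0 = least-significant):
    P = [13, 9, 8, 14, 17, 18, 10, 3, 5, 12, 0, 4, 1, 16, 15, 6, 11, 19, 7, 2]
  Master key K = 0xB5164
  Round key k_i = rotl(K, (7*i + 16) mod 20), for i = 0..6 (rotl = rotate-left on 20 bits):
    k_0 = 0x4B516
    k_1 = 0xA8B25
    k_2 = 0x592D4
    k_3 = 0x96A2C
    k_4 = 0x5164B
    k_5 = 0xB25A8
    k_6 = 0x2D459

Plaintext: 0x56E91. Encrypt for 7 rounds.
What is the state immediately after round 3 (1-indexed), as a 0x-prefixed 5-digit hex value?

s_0 = plaintext = 0x56E91
s_1 = Round(s_0, k_0) = 0xEB71B
s_2 = Round(s_1, k_1) = 0xEDBC5
s_3 = Round(s_2, k_2) = 0x1540C
s_4 = Round(s_3, k_3) = 0x42D4D
s_5 = Round(s_4, k_4) = 0x6DBD8
s_6 = Round(s_5, k_5) = 0xBC2F0
s_7 = Round(s_6, k_6) = 0x54734

0x1540C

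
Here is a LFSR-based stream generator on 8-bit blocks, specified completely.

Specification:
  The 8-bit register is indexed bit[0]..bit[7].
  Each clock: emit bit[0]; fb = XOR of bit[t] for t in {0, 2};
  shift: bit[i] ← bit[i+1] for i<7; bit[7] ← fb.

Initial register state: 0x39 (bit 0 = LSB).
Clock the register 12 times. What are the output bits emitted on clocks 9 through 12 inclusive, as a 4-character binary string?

reg_0 = 0x39
clock 1: out=1, reg = 0x9C
clock 2: out=0, reg = 0xCE
clock 3: out=0, reg = 0xE7
clock 4: out=1, reg = 0x73
clock 5: out=1, reg = 0xB9
clock 6: out=1, reg = 0xDC
clock 7: out=0, reg = 0xEE
clock 8: out=0, reg = 0xF7
clock 9: out=1, reg = 0x7B
clock 10: out=1, reg = 0xBD
clock 11: out=1, reg = 0x5E
clock 12: out=0, reg = 0xAF

1110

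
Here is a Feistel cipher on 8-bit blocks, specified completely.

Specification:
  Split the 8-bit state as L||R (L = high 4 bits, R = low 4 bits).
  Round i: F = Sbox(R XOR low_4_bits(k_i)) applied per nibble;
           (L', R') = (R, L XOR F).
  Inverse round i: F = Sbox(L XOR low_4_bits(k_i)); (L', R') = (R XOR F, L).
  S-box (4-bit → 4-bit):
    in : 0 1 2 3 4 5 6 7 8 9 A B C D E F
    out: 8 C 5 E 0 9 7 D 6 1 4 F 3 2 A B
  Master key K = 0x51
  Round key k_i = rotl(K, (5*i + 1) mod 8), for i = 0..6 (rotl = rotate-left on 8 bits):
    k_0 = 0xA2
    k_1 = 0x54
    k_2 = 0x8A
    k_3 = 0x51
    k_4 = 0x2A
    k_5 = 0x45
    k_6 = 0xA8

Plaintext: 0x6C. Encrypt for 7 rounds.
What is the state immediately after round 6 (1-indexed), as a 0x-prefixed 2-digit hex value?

0x5B

s_0 = plaintext = 0x6C
s_1 = Round(s_0, k_0) = 0xCC
s_2 = Round(s_1, k_1) = 0xCA
s_3 = Round(s_2, k_2) = 0xA4
s_4 = Round(s_3, k_3) = 0x43
s_5 = Round(s_4, k_4) = 0x35
s_6 = Round(s_5, k_5) = 0x5B
s_7 = Round(s_6, k_6) = 0xBB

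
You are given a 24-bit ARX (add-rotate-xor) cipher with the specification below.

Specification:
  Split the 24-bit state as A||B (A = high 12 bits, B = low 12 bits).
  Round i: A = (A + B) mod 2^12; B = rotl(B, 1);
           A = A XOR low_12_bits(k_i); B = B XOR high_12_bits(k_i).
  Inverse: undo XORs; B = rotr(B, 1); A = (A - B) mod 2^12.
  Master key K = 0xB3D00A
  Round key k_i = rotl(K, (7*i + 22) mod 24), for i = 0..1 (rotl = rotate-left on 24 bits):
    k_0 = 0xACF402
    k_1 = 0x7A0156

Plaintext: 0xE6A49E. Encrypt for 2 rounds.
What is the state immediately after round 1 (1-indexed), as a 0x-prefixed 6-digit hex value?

s_0 = plaintext = 0xE6A49E
s_1 = Round(s_0, k_0) = 0x70A3F3
s_2 = Round(s_1, k_1) = 0xBAB046

0x70A3F3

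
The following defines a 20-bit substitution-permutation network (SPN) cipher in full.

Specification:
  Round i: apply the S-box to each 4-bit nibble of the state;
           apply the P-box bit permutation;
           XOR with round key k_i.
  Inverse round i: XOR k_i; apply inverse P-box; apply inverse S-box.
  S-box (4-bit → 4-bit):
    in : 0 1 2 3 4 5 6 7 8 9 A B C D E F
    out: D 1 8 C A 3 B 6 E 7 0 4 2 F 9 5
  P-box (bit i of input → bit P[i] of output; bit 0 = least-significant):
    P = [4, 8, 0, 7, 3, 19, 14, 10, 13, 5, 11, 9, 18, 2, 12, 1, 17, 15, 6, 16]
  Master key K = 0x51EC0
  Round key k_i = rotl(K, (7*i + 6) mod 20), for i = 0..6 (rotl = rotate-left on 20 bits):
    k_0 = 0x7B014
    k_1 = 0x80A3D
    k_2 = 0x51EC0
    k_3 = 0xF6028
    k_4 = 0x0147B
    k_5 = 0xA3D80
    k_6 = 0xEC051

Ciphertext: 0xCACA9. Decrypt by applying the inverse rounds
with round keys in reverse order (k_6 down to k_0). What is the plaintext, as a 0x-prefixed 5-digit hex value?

0x511D2

s_0 = ciphertext = 0xCACA9
s_1 = InvRound(s_0, k_6) = 0xFA90E
s_2 = InvRound(s_1, k_5) = 0x4DAE2
s_3 = InvRound(s_2, k_4) = 0xC1300
s_4 = InvRound(s_3, k_3) = 0xEB6FC
s_5 = InvRound(s_4, k_2) = 0x6C951
s_6 = InvRound(s_5, k_1) = 0x9549C
s_7 = InvRound(s_6, k_0) = 0x511D2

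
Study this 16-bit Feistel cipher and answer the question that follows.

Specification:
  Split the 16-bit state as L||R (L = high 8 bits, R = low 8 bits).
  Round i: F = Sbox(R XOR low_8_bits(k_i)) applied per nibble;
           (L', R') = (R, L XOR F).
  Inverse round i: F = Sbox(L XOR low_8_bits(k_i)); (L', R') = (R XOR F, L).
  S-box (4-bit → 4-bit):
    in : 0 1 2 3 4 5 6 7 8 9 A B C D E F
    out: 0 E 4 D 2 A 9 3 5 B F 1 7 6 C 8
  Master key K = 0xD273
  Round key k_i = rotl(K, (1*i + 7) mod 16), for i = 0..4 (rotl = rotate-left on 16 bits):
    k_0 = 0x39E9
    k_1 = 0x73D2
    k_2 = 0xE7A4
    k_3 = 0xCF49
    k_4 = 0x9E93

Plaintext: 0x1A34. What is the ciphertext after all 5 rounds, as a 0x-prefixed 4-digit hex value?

s_0 = plaintext = 0x1A34
s_1 = Round(s_0, k_0) = 0x347C
s_2 = Round(s_1, k_1) = 0x7CC8
s_3 = Round(s_2, k_2) = 0xC8EB
s_4 = Round(s_3, k_3) = 0xEB3C
s_5 = Round(s_4, k_4) = 0x3C13

0x3C13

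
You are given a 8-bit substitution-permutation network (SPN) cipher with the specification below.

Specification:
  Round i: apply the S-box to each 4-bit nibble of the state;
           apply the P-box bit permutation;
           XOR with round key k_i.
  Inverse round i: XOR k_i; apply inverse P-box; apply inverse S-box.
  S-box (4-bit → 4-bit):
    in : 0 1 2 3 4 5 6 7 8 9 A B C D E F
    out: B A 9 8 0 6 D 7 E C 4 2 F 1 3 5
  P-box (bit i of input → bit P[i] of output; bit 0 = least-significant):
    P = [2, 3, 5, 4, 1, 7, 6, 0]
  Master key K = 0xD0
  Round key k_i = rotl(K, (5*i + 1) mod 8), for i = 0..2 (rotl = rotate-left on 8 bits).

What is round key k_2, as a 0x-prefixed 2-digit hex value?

K = 0xD0
k_0 = rotl(K, (5*0+1) mod 8) = rotl(K, 1) = 0xA1
k_1 = rotl(K, (5*1+1) mod 8) = rotl(K, 6) = 0x34
k_2 = rotl(K, (5*2+1) mod 8) = rotl(K, 3) = 0x86

0x86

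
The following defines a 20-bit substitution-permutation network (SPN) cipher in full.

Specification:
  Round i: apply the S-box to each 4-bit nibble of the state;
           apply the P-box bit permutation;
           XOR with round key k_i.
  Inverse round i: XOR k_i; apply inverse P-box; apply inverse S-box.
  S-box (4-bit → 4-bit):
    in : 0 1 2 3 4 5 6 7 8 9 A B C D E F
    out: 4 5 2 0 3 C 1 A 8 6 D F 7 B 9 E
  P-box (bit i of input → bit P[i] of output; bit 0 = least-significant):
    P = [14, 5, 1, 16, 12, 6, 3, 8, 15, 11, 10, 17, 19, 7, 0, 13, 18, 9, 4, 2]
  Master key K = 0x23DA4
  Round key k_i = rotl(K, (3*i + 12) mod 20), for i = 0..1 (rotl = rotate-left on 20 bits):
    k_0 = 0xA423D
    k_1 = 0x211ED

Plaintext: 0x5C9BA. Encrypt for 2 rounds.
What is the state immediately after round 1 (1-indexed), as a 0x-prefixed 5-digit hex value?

s_0 = plaintext = 0x5C9BA
s_1 = Round(s_0, k_0) = 0x31FE2
s_2 = Round(s_1, k_1) = 0x80CCC

0x31FE2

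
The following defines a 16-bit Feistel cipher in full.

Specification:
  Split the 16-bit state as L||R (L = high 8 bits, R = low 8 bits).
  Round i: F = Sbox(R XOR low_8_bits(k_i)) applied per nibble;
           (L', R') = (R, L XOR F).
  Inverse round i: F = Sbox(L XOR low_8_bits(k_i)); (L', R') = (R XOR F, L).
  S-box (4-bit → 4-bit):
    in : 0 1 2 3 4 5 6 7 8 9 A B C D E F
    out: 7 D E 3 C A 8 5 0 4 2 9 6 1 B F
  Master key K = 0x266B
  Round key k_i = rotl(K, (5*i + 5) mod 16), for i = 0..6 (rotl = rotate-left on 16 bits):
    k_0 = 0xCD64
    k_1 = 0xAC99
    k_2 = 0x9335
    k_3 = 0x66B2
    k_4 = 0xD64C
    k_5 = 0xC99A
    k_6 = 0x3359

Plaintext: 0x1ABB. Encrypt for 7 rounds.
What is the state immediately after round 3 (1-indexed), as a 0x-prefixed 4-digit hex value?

0xFD65

s_0 = plaintext = 0x1ABB
s_1 = Round(s_0, k_0) = 0xBB05
s_2 = Round(s_1, k_1) = 0x05FD
s_3 = Round(s_2, k_2) = 0xFD65
s_4 = Round(s_3, k_3) = 0x65E8
s_5 = Round(s_4, k_4) = 0xE849
s_6 = Round(s_5, k_5) = 0x49FB
s_7 = Round(s_6, k_6) = 0xFB67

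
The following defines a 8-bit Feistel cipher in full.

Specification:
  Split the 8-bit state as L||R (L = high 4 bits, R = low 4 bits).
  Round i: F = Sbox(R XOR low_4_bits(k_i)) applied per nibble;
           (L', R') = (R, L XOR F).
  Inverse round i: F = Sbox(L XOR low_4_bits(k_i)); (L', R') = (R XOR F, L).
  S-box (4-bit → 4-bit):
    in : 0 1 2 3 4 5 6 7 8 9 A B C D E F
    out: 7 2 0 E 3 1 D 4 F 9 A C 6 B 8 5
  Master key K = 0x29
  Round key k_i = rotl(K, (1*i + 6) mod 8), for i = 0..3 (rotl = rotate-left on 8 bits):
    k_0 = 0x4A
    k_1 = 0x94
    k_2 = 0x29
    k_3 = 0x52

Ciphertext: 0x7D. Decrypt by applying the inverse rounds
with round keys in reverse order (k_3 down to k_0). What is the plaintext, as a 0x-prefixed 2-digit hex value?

0xBC

s_0 = ciphertext = 0x7D
s_1 = InvRound(s_0, k_3) = 0xC7
s_2 = InvRound(s_1, k_2) = 0x6C
s_3 = InvRound(s_2, k_1) = 0xC6
s_4 = InvRound(s_3, k_0) = 0xBC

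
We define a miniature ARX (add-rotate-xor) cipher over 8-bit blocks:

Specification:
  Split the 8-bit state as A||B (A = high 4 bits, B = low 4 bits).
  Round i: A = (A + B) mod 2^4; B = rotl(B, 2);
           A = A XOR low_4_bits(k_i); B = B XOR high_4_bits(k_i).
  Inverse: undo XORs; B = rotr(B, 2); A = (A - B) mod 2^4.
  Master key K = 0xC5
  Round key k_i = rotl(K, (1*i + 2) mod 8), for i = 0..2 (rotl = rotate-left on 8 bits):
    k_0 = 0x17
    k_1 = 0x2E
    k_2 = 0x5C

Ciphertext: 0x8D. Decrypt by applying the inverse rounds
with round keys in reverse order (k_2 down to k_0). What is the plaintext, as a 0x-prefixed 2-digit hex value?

s_0 = ciphertext = 0x8D
s_1 = InvRound(s_0, k_2) = 0x22
s_2 = InvRound(s_1, k_1) = 0xC0
s_3 = InvRound(s_2, k_0) = 0x74

0x74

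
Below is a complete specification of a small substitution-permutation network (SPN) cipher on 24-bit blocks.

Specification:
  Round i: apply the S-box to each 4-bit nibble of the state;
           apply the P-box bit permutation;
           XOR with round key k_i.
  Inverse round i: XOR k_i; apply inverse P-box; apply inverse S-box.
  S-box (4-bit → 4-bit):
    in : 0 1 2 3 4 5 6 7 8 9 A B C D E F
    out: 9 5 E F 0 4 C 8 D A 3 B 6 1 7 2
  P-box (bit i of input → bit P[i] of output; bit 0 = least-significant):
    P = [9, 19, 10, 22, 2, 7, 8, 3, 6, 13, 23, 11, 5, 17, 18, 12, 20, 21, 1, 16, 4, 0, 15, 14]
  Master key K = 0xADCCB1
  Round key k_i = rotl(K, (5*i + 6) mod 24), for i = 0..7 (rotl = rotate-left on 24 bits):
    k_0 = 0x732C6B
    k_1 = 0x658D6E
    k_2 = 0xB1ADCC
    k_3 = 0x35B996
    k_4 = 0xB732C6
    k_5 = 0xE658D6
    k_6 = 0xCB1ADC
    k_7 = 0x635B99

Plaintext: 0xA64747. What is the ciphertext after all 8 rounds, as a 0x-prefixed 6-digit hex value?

s_0 = plaintext = 0xA64747
s_1 = Round(s_0, k_0) = 0x322478
s_2 = Round(s_1, k_1) = 0x025B75
s_3 = Round(s_2, k_2) = 0x94C196
s_4 = Round(s_3, k_3) = 0xF3FD5F
s_5 = Round(s_4, k_4) = 0x8C3385
s_6 = Round(s_5, k_5) = 0x40A5A8
s_7 = Round(s_6, k_6) = 0x181C78
s_8 = Round(s_7, k_7) = 0xB6FDA3

0xB6FDA3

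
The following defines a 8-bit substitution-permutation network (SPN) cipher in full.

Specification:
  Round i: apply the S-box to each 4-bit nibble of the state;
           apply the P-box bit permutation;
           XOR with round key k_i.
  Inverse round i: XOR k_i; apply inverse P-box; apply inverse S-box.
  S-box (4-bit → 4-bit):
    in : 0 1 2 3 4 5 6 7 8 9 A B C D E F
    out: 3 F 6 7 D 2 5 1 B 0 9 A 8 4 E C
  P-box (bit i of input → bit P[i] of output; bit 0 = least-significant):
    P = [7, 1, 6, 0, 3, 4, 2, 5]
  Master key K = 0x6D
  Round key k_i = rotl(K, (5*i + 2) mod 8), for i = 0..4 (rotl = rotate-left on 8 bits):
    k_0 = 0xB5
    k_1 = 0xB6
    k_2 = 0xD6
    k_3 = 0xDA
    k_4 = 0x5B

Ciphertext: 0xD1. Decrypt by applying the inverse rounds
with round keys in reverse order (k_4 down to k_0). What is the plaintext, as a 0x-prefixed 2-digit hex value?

s_0 = ciphertext = 0xD1
s_1 = InvRound(s_0, k_4) = 0x70
s_2 = InvRound(s_1, k_3) = 0xA0
s_3 = InvRound(s_2, k_2) = 0xE2
s_4 = InvRound(s_3, k_1) = 0x2D
s_5 = InvRound(s_4, k_0) = 0x07

0x07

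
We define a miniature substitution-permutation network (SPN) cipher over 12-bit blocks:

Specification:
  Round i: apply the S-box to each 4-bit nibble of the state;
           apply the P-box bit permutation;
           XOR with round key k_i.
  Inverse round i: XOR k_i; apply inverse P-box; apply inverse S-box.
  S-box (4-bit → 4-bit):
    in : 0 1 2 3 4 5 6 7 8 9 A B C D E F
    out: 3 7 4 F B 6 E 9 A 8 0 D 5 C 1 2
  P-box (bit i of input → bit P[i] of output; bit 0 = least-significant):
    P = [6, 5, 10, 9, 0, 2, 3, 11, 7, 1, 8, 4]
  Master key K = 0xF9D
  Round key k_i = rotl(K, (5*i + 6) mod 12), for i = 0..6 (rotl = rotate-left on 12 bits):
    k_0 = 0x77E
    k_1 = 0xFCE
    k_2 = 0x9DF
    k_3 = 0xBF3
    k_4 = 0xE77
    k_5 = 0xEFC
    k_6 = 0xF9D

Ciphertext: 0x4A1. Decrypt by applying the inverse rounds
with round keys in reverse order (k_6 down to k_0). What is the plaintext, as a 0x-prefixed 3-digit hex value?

s_0 = ciphertext = 0x4A1
s_1 = InvRound(s_0, k_6) = 0xD68
s_2 = InvRound(s_1, k_5) = 0xBF9
s_3 = InvRound(s_2, k_4) = 0x152
s_4 = InvRound(s_3, k_3) = 0xE78
s_5 = InvRound(s_4, k_2) = 0x106
s_6 = InvRound(s_5, k_1) = 0xEDB
s_7 = InvRound(s_6, k_0) = 0xC4F

0xC4F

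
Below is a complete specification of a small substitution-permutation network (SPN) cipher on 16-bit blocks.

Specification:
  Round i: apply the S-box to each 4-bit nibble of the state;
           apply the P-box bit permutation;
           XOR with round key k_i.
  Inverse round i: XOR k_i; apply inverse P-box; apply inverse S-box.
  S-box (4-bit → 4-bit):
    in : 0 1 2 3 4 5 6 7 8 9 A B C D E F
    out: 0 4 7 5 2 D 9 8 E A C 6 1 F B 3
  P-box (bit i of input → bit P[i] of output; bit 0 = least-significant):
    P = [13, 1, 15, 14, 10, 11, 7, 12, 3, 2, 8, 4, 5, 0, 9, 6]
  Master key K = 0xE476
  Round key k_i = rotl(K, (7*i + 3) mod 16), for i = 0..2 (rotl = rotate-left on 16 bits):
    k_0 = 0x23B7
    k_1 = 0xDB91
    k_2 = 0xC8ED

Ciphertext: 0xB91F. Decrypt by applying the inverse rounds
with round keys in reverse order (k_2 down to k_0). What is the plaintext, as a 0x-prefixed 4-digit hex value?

s_0 = ciphertext = 0xB91F
s_1 = InvRound(s_0, k_2) = 0x6AAE
s_2 = InvRound(s_1, k_1) = 0xFD72
s_3 = InvRound(s_2, k_0) = 0x84DA

0x84DA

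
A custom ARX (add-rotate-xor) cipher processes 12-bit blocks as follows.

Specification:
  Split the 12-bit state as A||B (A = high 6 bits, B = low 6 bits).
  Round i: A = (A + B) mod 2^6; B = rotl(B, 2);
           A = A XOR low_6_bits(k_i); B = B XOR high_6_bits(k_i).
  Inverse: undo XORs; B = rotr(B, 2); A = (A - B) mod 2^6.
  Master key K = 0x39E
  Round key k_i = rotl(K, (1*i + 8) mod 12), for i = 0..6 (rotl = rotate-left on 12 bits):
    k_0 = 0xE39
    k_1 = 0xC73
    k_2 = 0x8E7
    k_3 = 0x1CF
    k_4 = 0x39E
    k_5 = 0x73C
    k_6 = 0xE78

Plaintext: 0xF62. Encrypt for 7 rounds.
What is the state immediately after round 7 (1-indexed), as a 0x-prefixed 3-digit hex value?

s_0 = plaintext = 0xF62
s_1 = Round(s_0, k_0) = 0x9B2
s_2 = Round(s_1, k_1) = 0xAFA
s_3 = Round(s_2, k_2) = 0x088
s_4 = Round(s_3, k_3) = 0x167
s_5 = Round(s_4, k_4) = 0xC90
s_6 = Round(s_5, k_5) = 0xF9D
s_7 = Round(s_6, k_6) = 0x8CC

0x8CC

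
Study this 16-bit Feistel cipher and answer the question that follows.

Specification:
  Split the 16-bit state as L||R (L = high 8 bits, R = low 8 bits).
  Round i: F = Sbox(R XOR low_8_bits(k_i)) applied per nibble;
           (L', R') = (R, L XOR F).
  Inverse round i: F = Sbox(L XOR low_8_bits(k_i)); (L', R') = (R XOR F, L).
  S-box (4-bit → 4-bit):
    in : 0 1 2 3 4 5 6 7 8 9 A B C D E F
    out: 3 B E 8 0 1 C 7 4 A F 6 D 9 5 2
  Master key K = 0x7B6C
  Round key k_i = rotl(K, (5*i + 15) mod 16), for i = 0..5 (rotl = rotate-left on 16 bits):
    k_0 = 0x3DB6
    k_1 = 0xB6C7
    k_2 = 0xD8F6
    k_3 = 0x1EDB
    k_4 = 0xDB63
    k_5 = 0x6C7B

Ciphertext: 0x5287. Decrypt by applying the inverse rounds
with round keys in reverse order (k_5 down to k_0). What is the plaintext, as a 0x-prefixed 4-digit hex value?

0x6D4D

s_0 = ciphertext = 0x5287
s_1 = InvRound(s_0, k_5) = 0x6D52
s_2 = InvRound(s_1, k_4) = 0x676D
s_3 = InvRound(s_2, k_3) = 0x0067
s_4 = InvRound(s_3, k_2) = 0x4B00
s_5 = InvRound(s_4, k_1) = 0x4D4B
s_6 = InvRound(s_5, k_0) = 0x6D4D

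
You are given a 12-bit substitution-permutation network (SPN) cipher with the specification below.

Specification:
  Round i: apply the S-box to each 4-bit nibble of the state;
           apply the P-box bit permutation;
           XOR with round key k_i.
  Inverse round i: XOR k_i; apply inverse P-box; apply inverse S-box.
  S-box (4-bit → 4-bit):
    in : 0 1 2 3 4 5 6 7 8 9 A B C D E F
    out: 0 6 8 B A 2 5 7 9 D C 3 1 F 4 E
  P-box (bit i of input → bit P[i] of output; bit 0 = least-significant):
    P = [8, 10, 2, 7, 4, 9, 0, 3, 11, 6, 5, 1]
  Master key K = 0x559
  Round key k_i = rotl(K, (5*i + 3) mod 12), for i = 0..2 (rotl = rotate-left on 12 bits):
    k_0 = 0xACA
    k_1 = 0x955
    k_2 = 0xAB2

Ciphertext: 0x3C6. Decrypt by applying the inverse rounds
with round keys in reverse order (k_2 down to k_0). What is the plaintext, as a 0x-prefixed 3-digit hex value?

0xA3A

s_0 = ciphertext = 0x3C6
s_1 = InvRound(s_0, k_2) = 0x7C6
s_2 = InvRound(s_1, k_1) = 0x874
s_3 = InvRound(s_2, k_0) = 0xA3A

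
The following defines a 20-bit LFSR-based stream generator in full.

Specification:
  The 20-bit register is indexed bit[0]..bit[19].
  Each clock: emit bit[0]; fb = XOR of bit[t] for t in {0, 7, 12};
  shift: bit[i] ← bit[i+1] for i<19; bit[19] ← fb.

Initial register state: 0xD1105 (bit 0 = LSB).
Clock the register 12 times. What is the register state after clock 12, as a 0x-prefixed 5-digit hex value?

0xDF6D1

reg_0 = 0xD1105
clock 1: out=1, reg = 0x68882
clock 2: out=0, reg = 0xB4441
clock 3: out=1, reg = 0xDA220
clock 4: out=0, reg = 0x6D110
clock 5: out=0, reg = 0xB6888
clock 6: out=0, reg = 0xDB444
clock 7: out=0, reg = 0xEDA22
clock 8: out=0, reg = 0xF6D11
clock 9: out=1, reg = 0xFB688
clock 10: out=0, reg = 0x7DB44
clock 11: out=0, reg = 0xBEDA2
clock 12: out=0, reg = 0xDF6D1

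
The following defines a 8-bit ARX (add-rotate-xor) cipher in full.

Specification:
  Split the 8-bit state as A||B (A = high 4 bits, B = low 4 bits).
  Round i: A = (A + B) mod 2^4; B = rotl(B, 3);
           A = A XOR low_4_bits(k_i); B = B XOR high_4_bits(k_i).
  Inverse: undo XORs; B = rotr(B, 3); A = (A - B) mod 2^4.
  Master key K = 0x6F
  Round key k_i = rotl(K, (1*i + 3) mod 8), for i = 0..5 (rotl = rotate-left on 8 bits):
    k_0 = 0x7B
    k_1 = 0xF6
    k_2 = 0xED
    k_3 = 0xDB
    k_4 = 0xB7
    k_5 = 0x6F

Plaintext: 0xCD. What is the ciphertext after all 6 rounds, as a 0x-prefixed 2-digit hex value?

0x52

s_0 = plaintext = 0xCD
s_1 = Round(s_0, k_0) = 0x29
s_2 = Round(s_1, k_1) = 0xD3
s_3 = Round(s_2, k_2) = 0xD7
s_4 = Round(s_3, k_3) = 0xF6
s_5 = Round(s_4, k_4) = 0x28
s_6 = Round(s_5, k_5) = 0x52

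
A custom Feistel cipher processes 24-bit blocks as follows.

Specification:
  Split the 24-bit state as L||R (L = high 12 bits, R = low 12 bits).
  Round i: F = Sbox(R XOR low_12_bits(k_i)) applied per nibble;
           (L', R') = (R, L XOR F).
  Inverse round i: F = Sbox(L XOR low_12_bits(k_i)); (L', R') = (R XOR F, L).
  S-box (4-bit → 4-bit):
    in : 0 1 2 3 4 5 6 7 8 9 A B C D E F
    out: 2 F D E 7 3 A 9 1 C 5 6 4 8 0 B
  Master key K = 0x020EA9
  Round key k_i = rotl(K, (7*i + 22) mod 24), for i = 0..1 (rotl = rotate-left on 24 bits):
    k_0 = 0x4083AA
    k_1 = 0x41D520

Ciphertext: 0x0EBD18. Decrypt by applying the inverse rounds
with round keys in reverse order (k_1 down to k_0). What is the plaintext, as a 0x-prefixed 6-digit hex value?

s_0 = ciphertext = 0x0EBD18
s_1 = InvRound(s_0, k_1) = 0xE5E0EB
s_2 = InvRound(s_1, k_0) = 0x85CE5E

0x85CE5E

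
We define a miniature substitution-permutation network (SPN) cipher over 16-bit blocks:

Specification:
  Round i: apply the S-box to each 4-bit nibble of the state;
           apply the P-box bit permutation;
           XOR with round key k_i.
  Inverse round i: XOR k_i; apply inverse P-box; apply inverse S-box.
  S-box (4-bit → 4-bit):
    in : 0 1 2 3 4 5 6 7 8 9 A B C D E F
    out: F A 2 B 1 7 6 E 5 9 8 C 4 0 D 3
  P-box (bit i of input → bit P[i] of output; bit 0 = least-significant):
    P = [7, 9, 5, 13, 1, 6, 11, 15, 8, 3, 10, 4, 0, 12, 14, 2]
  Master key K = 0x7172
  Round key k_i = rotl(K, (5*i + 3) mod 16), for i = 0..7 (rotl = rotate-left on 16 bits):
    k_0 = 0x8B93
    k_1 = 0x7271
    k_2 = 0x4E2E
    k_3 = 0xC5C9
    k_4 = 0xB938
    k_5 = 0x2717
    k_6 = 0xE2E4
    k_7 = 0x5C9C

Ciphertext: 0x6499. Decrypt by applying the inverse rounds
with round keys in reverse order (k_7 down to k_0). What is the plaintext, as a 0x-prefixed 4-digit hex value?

s_0 = ciphertext = 0x6499
s_1 = InvRound(s_0, k_7) = 0x3DCA
s_2 = InvRound(s_1, k_6) = 0x75E6
s_3 = InvRound(s_2, k_5) = 0x5A25
s_4 = InvRound(s_3, k_4) = 0xE3A1
s_5 = InvRound(s_4, k_3) = 0xD627
s_6 = InvRound(s_5, k_2) = 0xF2BD
s_7 = InvRound(s_6, k_1) = 0xA214
s_8 = InvRound(s_7, k_0) = 0x9489

0x9489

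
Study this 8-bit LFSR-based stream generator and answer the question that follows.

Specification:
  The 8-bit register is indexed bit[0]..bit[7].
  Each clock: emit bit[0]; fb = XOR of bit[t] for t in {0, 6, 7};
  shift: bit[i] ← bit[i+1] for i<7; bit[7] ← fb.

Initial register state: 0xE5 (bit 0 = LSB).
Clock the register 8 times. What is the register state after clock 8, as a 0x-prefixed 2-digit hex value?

reg_0 = 0xE5
clock 1: out=1, reg = 0xF2
clock 2: out=0, reg = 0x79
clock 3: out=1, reg = 0x3C
clock 4: out=0, reg = 0x1E
clock 5: out=0, reg = 0x0F
clock 6: out=1, reg = 0x87
clock 7: out=1, reg = 0x43
clock 8: out=1, reg = 0x21

0x21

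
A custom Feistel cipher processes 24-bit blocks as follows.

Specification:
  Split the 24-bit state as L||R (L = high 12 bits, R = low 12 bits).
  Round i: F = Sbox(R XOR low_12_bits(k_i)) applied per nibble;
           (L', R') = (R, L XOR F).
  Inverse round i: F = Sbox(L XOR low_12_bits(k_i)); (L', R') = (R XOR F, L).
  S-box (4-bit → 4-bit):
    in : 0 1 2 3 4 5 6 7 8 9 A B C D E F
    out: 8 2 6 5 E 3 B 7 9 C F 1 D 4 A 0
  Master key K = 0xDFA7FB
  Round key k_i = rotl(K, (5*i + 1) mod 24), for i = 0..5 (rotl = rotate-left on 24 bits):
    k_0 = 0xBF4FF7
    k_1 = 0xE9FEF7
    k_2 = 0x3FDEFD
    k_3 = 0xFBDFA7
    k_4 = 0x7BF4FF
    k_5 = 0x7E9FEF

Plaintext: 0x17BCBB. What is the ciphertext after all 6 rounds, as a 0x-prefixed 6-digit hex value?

0x763AC4

s_0 = plaintext = 0x17BCBB
s_1 = Round(s_0, k_0) = 0xCBB496
s_2 = Round(s_1, k_1) = 0x496309
s_3 = Round(s_2, k_2) = 0x309098
s_4 = Round(s_3, k_3) = 0x098359
s_5 = Round(s_4, k_4) = 0x359763
s_6 = Round(s_5, k_5) = 0x763AC4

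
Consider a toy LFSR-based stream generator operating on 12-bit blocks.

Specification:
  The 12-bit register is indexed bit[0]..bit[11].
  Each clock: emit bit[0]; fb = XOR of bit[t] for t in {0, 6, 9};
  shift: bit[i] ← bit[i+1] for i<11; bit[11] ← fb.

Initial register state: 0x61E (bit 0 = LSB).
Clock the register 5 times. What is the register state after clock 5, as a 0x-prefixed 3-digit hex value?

reg_0 = 0x61E
clock 1: out=0, reg = 0xB0F
clock 2: out=1, reg = 0x587
clock 3: out=1, reg = 0xAC3
clock 4: out=1, reg = 0xD61
clock 5: out=1, reg = 0x6B0

0x6B0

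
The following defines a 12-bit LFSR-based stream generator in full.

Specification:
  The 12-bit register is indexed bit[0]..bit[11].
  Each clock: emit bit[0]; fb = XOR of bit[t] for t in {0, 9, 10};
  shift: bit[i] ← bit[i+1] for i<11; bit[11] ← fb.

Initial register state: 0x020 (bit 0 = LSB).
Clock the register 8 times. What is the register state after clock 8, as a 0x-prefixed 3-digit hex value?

reg_0 = 0x020
clock 1: out=0, reg = 0x010
clock 2: out=0, reg = 0x008
clock 3: out=0, reg = 0x004
clock 4: out=0, reg = 0x002
clock 5: out=0, reg = 0x001
clock 6: out=1, reg = 0x800
clock 7: out=0, reg = 0x400
clock 8: out=0, reg = 0xA00

0xA00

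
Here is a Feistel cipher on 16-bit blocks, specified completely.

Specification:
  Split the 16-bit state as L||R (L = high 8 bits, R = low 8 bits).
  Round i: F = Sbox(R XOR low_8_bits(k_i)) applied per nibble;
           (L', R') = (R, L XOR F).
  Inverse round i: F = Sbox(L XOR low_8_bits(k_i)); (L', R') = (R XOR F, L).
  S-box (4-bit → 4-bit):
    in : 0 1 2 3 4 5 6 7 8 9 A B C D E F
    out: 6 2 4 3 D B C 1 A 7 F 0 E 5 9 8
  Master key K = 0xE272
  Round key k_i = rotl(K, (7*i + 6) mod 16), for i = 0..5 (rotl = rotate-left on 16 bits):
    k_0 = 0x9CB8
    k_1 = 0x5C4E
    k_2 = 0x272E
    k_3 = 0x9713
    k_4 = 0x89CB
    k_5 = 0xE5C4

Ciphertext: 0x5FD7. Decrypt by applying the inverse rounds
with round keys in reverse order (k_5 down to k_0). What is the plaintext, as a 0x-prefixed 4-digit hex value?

s_0 = ciphertext = 0x5FD7
s_1 = InvRound(s_0, k_5) = 0xA75F
s_2 = InvRound(s_1, k_4) = 0x91A7
s_3 = InvRound(s_2, k_3) = 0x0391
s_4 = InvRound(s_3, k_2) = 0xD403
s_5 = InvRound(s_4, k_1) = 0x7CD4
s_6 = InvRound(s_5, k_0) = 0x397C

0x397C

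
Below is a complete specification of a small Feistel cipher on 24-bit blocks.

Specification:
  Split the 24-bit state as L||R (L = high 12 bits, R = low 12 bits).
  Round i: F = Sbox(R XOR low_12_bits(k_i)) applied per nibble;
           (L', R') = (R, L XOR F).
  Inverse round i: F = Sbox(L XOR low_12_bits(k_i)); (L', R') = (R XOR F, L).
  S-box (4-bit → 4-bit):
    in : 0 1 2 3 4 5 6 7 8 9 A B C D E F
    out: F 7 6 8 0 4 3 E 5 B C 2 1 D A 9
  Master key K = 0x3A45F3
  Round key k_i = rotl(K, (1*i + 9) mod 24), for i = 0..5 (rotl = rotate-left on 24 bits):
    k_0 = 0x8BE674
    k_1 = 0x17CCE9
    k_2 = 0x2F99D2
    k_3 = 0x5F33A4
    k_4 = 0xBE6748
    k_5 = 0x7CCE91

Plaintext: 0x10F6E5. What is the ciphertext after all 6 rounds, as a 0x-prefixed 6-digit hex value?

0x5B1155

s_0 = plaintext = 0x10F6E5
s_1 = Round(s_0, k_0) = 0x6E5EB8
s_2 = Round(s_1, k_1) = 0xEB80A2
s_3 = Round(s_2, k_2) = 0x0A2557
s_4 = Round(s_3, k_3) = 0x55733A
s_5 = Round(s_4, k_4) = 0x33A5B1
s_6 = Round(s_5, k_5) = 0x5B1155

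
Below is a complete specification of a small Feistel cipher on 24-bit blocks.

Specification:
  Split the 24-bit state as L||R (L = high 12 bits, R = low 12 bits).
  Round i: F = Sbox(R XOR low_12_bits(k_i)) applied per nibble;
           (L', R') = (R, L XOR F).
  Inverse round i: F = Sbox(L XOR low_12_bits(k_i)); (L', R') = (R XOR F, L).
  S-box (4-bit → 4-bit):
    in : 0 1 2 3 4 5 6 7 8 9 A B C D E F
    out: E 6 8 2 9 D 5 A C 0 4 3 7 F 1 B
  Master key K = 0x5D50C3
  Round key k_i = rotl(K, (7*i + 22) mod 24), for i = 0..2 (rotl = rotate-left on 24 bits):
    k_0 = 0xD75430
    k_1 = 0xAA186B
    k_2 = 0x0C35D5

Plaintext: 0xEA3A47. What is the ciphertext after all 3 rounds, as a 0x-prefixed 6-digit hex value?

s_0 = plaintext = 0xEA3A47
s_1 = Round(s_0, k_0) = 0xA47F09
s_2 = Round(s_1, k_1) = 0xF0901F
s_3 = Round(s_2, k_2) = 0x01F27D

0x01F27D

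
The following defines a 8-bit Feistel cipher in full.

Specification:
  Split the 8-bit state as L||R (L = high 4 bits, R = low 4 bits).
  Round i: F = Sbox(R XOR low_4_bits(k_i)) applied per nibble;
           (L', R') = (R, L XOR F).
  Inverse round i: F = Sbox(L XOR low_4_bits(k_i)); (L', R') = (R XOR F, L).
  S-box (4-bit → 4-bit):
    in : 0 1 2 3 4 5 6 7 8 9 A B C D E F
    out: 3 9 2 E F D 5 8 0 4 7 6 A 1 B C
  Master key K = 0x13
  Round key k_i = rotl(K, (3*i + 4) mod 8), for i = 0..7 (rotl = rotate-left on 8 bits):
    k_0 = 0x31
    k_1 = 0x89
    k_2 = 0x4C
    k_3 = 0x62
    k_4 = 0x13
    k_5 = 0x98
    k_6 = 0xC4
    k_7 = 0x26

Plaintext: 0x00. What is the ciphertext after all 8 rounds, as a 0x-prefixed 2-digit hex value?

0xEA

s_0 = plaintext = 0x00
s_1 = Round(s_0, k_0) = 0x09
s_2 = Round(s_1, k_1) = 0x93
s_3 = Round(s_2, k_2) = 0x35
s_4 = Round(s_3, k_3) = 0x5B
s_5 = Round(s_4, k_4) = 0xB5
s_6 = Round(s_5, k_5) = 0x5A
s_7 = Round(s_6, k_6) = 0xAE
s_8 = Round(s_7, k_7) = 0xEA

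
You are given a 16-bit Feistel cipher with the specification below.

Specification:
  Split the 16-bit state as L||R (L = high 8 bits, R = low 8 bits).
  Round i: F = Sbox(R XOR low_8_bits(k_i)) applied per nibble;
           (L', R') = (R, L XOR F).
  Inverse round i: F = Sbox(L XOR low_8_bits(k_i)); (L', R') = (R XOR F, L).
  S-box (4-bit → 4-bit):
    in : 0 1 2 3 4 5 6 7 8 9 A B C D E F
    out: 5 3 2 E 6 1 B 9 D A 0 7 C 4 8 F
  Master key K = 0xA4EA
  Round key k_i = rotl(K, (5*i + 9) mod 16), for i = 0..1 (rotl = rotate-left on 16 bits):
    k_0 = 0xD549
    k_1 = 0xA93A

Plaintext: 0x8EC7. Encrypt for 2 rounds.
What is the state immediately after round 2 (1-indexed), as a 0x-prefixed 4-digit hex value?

0x567B

s_0 = plaintext = 0x8EC7
s_1 = Round(s_0, k_0) = 0xC756
s_2 = Round(s_1, k_1) = 0x567B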